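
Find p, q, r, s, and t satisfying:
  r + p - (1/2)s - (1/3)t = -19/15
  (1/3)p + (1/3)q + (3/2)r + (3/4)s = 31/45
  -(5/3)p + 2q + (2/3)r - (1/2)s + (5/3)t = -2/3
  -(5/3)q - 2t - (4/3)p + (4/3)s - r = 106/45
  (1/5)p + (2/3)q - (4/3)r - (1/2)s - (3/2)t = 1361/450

Row-reduce the augmented matrix:
R2 ← R2 − 1/3·R1.
R3 ← R3 + 5/3·R1.
R4 ← R4 + 4/3·R1.
R5 ← R5 − 1/5·R1.
R2 ← R2 / (1/3).
R3 ← R3 − 2·R2.
R4 ← R4 + 5/3·R2.
R5 ← R5 − 2/3·R2.
R3 ← R3 / (-14/3).
R1 ← R1 − 1·R3.
R2 ← R2 − 7/2·R3.
R4 ← R4 − 37/6·R3.
R5 ← R5 + 58/15·R3.
R4 ← R4 / (-635/168).
R1 ← R1 + 55/28·R4.
R2 ← R2 + 19/8·R4.
R3 ← R3 − 41/28·R4.
R5 ← R5 − 24/7·R4.
R5 ← R5 / (-12209/3810).
R1 ← R1 − 167/381·R5.
R2 ← R2 − 2828/1905·R5.
R3 ← R3 + 1142/1905·R5.
R4 ← R4 − 656/1905·R5.
Reading off the reduced rows gives p = 2/5, q = 5/3, r = -1, s = 2, t = -1.

p = 2/5, q = 5/3, r = -1, s = 2, t = -1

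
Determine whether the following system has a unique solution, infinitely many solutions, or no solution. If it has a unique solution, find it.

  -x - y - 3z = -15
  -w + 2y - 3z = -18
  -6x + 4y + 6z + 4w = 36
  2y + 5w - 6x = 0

x = -2, y = -1, z = 6, w = -2

Row-reduce the augmented matrix:
R1 ← R1 / (-1).
R3 ← R3 + 6·R1.
R4 ← R4 + 6·R1.
R2 ← R2 / (2).
R1 ← R1 − 1·R2.
R3 ← R3 − 10·R2.
R4 ← R4 − 8·R2.
R3 ← R3 / (39).
R1 ← R1 − 9/2·R3.
R2 ← R2 + 3/2·R3.
R4 ← R4 − 30·R3.
R4 ← R4 / (27/13).
R1 ← R1 + 7/13·R4.
R2 ← R2 + 2/13·R4.
R3 ← R3 − 3/13·R4.
Reading off the reduced rows gives x = -2, y = -1, z = 6, w = -2.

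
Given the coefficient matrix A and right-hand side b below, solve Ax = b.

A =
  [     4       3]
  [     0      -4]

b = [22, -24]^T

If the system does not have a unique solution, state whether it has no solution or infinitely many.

x_1 = 1, x_2 = 6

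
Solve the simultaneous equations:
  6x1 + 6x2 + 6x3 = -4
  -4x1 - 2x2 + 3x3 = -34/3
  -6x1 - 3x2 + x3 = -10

x1 = 4/3, x2 = 0, x3 = -2

Row-reduce the augmented matrix:
R1 ← R1 / (6).
R2 ← R2 + 4·R1.
R3 ← R3 + 6·R1.
R2 ← R2 / (2).
R1 ← R1 − 1·R2.
R3 ← R3 − 3·R2.
R3 ← R3 / (-7/2).
R1 ← R1 + 5/2·R3.
R2 ← R2 − 7/2·R3.
Reading off the reduced rows gives x1 = 4/3, x2 = 0, x3 = -2.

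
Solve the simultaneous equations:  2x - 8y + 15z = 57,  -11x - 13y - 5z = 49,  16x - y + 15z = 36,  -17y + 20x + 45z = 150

x = 1, y = -5, z = 1

Row-reduce the augmented matrix:
R1 ← R1 / (2).
R2 ← R2 + 11·R1.
R3 ← R3 − 16·R1.
R4 ← R4 − 20·R1.
R2 ← R2 / (-57).
R1 ← R1 + 4·R2.
R3 ← R3 − 63·R2.
R4 ← R4 − 63·R2.
R3 ← R3 / (-735/38).
R1 ← R1 − 235/114·R3.
R2 ← R2 + 155/114·R3.
R4 ← R4 + 735/38·R3.
R4 reduces to 0 = 0, so the extra equation is consistent.
Reading off the reduced rows gives x = 1, y = -5, z = 1.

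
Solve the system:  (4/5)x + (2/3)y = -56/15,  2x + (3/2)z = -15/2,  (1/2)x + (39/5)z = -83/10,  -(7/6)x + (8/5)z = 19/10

no solution

Row-reduce:
R1 ← R1 / (4/5).
R2 ← R2 − 2·R1.
R3 ← R3 − 1/2·R1.
R4 ← R4 + 7/6·R1.
R2 ← R2 / (-5/3).
R1 ← R1 − 5/6·R2.
R3 ← R3 + 5/12·R2.
R4 ← R4 − 35/36·R2.
R3 ← R3 / (297/40).
R1 ← R1 − 3/4·R3.
R2 ← R2 + 9/10·R3.
R4 ← R4 − 99/40·R3.
Row 4 reduces to 0 = -1/3, a contradiction. The system is inconsistent.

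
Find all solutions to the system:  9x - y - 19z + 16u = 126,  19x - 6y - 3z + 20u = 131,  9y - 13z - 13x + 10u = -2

Row-reduce:
R1 ← R1 / (9).
R2 ← R2 − 19·R1.
R3 ← R3 + 13·R1.
R2 ← R2 / (-35/9).
R1 ← R1 + 1/9·R2.
R3 ← R3 − 68/9·R2.
R3 ← R3 / (1108/35).
R1 ← R1 + 111/35·R3.
R2 ← R2 + 334/35·R3.
Rank is 3 with 4 unknowns, leaving u free.

infinitely many solutions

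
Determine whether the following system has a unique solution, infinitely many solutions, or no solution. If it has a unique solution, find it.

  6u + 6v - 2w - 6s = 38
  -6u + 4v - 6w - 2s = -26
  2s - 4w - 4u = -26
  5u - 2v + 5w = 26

Row-reduce:
R1 ← R1 / (6).
R2 ← R2 + 6·R1.
R3 ← R3 + 4·R1.
R4 ← R4 − 5·R1.
R2 ← R2 / (10).
R1 ← R1 − 1·R2.
R3 ← R3 − 4·R2.
R4 ← R4 + 7·R2.
R3 ← R3 / (-32/15).
R1 ← R1 − 7/15·R3.
R2 ← R2 + 4/5·R3.
R4 ← R4 − 16/15·R3.
Rank is 3 with 4 unknowns, leaving s free.

infinitely many solutions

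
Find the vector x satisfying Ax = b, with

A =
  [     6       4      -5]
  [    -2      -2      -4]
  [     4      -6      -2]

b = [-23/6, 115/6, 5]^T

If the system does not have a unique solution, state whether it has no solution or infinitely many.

x_1 = -9/4, x_2 = -4/3, x_3 = -3

Row-reduce the augmented matrix:
R1 ← R1 / (6).
R2 ← R2 + 2·R1.
R3 ← R3 − 4·R1.
R2 ← R2 / (-2/3).
R1 ← R1 − 2/3·R2.
R3 ← R3 + 26/3·R2.
R3 ← R3 / (75).
R1 ← R1 + 13/2·R3.
R2 ← R2 − 17/2·R3.
Reading off the reduced rows gives x_1 = -9/4, x_2 = -4/3, x_3 = -3.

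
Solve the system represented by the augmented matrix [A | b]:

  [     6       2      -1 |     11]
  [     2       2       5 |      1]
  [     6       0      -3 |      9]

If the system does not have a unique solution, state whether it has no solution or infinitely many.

Row-reduce the augmented matrix:
R1 ← R1 / (6).
R2 ← R2 − 2·R1.
R3 ← R3 − 6·R1.
R2 ← R2 / (4/3).
R1 ← R1 − 1/3·R2.
R3 ← R3 + 2·R2.
R3 ← R3 / (6).
R1 ← R1 + 3/2·R3.
R2 ← R2 − 4·R3.
Reading off the reduced rows gives x_1 = 1, x_2 = 2, x_3 = -1.

x_1 = 1, x_2 = 2, x_3 = -1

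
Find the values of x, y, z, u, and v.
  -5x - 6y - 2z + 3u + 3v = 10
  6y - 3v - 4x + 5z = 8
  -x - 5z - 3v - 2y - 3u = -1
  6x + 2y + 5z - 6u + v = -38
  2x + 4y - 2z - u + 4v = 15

x = -2, y = 3, z = -3, u = 3, v = 1

Row-reduce the augmented matrix:
R1 ← R1 / (-5).
R2 ← R2 + 4·R1.
R3 ← R3 + 1·R1.
R4 ← R4 − 6·R1.
R5 ← R5 − 2·R1.
R2 ← R2 / (54/5).
R1 ← R1 − 6/5·R2.
R3 ← R3 + 4/5·R2.
R4 ← R4 + 26/5·R2.
R5 ← R5 − 8/5·R2.
R3 ← R3 / (-37/9).
R1 ← R1 + 1/3·R3.
R2 ← R2 − 11/18·R3.
R4 ← R4 − 52/9·R3.
R5 ← R5 + 34/9·R3.
R4 ← R4 / (-328/37).
R1 ← R1 + 1/37·R4.
R2 ← R2 + 29/37·R4.
R3 ← R3 − 34/37·R4.
R5 ← R5 − 149/37·R4.
R5 ← R5 / (1317/164).
R1 ← R1 − 55/164·R5.
R2 ← R2 + 127/164·R5.
R3 ← R3 − 49/82·R5.
R4 ← R4 − 67/164·R5.
Reading off the reduced rows gives x = -2, y = 3, z = -3, u = 3, v = 1.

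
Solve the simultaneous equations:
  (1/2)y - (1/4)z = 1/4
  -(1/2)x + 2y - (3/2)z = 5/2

infinitely many solutions

Row-reduce:
Swap R1 and R2.
R1 ← R1 / (-1/2).
R2 ← R2 / (1/2).
R1 ← R1 + 4·R2.
Rank is 2 with 3 unknowns, leaving z free.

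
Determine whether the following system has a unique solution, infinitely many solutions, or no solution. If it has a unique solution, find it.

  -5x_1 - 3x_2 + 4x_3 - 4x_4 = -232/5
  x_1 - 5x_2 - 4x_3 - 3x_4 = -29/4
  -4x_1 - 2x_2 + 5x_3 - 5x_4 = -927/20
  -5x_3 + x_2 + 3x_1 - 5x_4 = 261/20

x_1 = 3, x_2 = 14/5, x_3 = -3, x_4 = 11/4

Row-reduce the augmented matrix:
R1 ← R1 / (-5).
R2 ← R2 − 1·R1.
R3 ← R3 + 4·R1.
R4 ← R4 − 3·R1.
R2 ← R2 / (-28/5).
R1 ← R1 − 3/5·R2.
R3 ← R3 − 2/5·R2.
R4 ← R4 + 4/5·R2.
R3 ← R3 / (11/7).
R1 ← R1 + 8/7·R3.
R2 ← R2 − 4/7·R3.
R4 ← R4 + 15/7·R3.
R4 ← R4 / (-213/22).
R1 ← R1 + 49/44·R4.
R2 ← R2 − 63/44·R4.
R3 ← R3 + 29/22·R4.
Reading off the reduced rows gives x_1 = 3, x_2 = 14/5, x_3 = -3, x_4 = 11/4.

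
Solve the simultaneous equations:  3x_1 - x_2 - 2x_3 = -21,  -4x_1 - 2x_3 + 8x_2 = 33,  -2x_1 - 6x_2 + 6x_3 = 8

no solution

Row-reduce:
R1 ← R1 / (3).
R2 ← R2 + 4·R1.
R3 ← R3 + 2·R1.
R2 ← R2 / (20/3).
R1 ← R1 + 1/3·R2.
R3 ← R3 + 20/3·R2.
Row 3 reduces to 0 = -1, a contradiction. The system is inconsistent.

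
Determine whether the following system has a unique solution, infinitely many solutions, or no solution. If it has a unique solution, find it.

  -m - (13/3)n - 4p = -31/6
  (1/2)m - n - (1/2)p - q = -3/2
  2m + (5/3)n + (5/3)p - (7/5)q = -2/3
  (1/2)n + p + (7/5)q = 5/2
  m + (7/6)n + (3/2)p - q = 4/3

no solution

Row-reduce:
R1 ← R1 / (-1).
R2 ← R2 − 1/2·R1.
R3 ← R3 − 2·R1.
R5 ← R5 − 1·R1.
R2 ← R2 / (-19/6).
R1 ← R1 − 13/3·R2.
R3 ← R3 + 7·R2.
R4 ← R4 − 1/2·R2.
R5 ← R5 + 19/6·R2.
R3 ← R3 / (-46/57).
R1 ← R1 − 11/19·R3.
R2 ← R2 − 15/19·R3.
R4 ← R4 − 23/38·R3.
R4 ← R4 / (37/20).
R1 ← R1 + 181/230·R4.
R2 ← R2 − 51/46·R4.
R3 ← R3 + 231/230·R4.
Row 5 reduces to 0 = 1/4, a contradiction. The system is inconsistent.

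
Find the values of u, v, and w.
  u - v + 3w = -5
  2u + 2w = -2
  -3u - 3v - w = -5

Row-reduce the augmented matrix:
R2 ← R2 − 2·R1.
R3 ← R3 + 3·R1.
R2 ← R2 / (2).
R1 ← R1 + 1·R2.
R3 ← R3 + 6·R2.
R3 ← R3 / (-4).
R1 ← R1 − 1·R3.
R2 ← R2 + 2·R3.
Reading off the reduced rows gives u = 0, v = 2, w = -1.

u = 0, v = 2, w = -1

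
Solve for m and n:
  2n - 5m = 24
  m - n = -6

Row-reduce the augmented matrix:
R1 ← R1 / (-5).
R2 ← R2 − 1·R1.
R2 ← R2 / (-3/5).
R1 ← R1 + 2/5·R2.
Reading off the reduced rows gives m = -4, n = 2.

m = -4, n = 2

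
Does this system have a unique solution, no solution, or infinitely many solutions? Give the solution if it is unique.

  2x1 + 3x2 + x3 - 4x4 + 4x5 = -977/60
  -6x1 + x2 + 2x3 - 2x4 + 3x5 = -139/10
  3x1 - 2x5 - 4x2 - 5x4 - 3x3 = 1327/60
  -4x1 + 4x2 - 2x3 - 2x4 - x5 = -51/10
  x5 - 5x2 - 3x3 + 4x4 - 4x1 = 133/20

x1 = 2/5, x2 = -7/3, x3 = -3/4, x4 = -2/3, x5 = -3

Row-reduce the augmented matrix:
R1 ← R1 / (2).
R2 ← R2 + 6·R1.
R3 ← R3 − 3·R1.
R4 ← R4 + 4·R1.
R5 ← R5 + 4·R1.
R2 ← R2 / (10).
R1 ← R1 − 3/2·R2.
R3 ← R3 + 17/2·R2.
R4 ← R4 − 10·R2.
R5 ← R5 − 1·R2.
R3 ← R3 / (-1/4).
R1 ← R1 + 1/4·R3.
R2 ← R2 − 1/2·R3.
R4 ← R4 + 5·R3.
R5 ← R5 + 3/2·R3.
R4 ← R4 / (222).
R1 ← R1 − 11·R4.
R2 ← R2 + 116/5·R4.
R3 ← R3 − 218/5·R4.
R5 ← R5 − 314/5·R4.
R5 ← R5 / (4516/555).
R1 ← R1 − 23/222·R5.
R2 ← R2 − 131/555·R5.
R3 ← R3 − 682/555·R5.
R4 ← R4 + 103/222·R5.
Reading off the reduced rows gives x1 = 2/5, x2 = -7/3, x3 = -3/4, x4 = -2/3, x5 = -3.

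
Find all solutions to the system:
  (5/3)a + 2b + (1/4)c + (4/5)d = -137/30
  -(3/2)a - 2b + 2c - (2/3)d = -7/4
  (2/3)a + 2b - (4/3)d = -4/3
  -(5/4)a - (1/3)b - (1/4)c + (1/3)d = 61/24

a = -3/2, b = -1/2, c = -8/3, d = -1/2

Row-reduce the augmented matrix:
R1 ← R1 / (5/3).
R2 ← R2 + 3/2·R1.
R3 ← R3 − 2/3·R1.
R4 ← R4 + 5/4·R1.
R2 ← R2 / (-1/5).
R1 ← R1 − 6/5·R2.
R3 ← R3 − 6/5·R2.
R4 ← R4 − 7/6·R2.
R3 ← R3 / (53/4).
R1 ← R1 − 27/2·R3.
R2 ← R2 + 89/8·R3.
R4 ← R4 − 155/12·R3.
R4 ← R4 / (6068/2385).
R1 ← R1 − 572/265·R4.
R2 ← R2 + 1102/795·R4.
R3 ← R3 + 16/159·R4.
Reading off the reduced rows gives a = -3/2, b = -1/2, c = -8/3, d = -1/2.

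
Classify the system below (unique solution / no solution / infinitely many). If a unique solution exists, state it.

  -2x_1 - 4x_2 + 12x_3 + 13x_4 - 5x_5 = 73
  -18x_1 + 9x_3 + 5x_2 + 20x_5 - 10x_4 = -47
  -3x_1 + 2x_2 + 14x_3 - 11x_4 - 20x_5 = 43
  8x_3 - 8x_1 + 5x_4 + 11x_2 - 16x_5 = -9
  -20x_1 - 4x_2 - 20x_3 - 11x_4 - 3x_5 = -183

x_1 = 4, x_2 = -2, x_3 = 5, x_4 = 1, x_5 = 0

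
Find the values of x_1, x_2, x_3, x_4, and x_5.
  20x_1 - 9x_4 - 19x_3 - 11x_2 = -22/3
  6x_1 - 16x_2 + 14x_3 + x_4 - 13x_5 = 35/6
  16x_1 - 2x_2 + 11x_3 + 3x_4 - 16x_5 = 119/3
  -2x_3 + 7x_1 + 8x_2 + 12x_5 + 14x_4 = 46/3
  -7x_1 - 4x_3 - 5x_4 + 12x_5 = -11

Row-reduce the augmented matrix:
R1 ← R1 / (20).
R2 ← R2 − 6·R1.
R3 ← R3 − 16·R1.
R4 ← R4 − 7·R1.
R5 ← R5 + 7·R1.
R2 ← R2 / (-127/10).
R1 ← R1 + 11/20·R2.
R3 ← R3 − 34/5·R2.
R4 ← R4 − 237/20·R2.
R5 ← R5 + 77/20·R2.
R3 ← R3 / (4667/127).
R1 ← R1 + 229/127·R3.
R2 ← R2 + 197/127·R3.
R4 ← R4 − 2925/127·R3.
R5 ← R5 + 2111/127·R3.
R4 ← R4 / (9311/718).
R1 ← R1 + 9/718·R4.
R2 ← R2 − 80/359·R4.
R3 ← R3 − 119/359·R4.
R5 ← R5 + 2701/718·R4.
R5 ← R5 / (1173155/121043).
R1 ← R1 + 66556/121043·R5.
R2 ← R2 + 23074/121043·R5.
R3 ← R3 + 119751/121043·R5.
R4 ← R4 − 10239/9311·R5.
Reading off the reduced rows gives x_1 = 2, x_2 = 5/3, x_3 = 2, x_4 = -1, x_5 = 1/2.

x_1 = 2, x_2 = 5/3, x_3 = 2, x_4 = -1, x_5 = 1/2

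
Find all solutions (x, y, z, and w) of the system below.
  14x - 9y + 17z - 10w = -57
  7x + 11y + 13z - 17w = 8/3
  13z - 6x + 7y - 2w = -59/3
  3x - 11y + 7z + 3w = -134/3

x = -1, y = 4/3, z = -3, w = -2

Row-reduce the augmented matrix:
R1 ← R1 / (14).
R2 ← R2 − 7·R1.
R3 ← R3 + 6·R1.
R4 ← R4 − 3·R1.
R2 ← R2 / (31/2).
R1 ← R1 + 9/14·R2.
R3 ← R3 − 22/7·R2.
R4 ← R4 + 127/14·R2.
R3 ← R3 / (4204/217).
R1 ← R1 − 304/217·R3.
R2 ← R2 − 9/31·R3.
R4 ← R4 − 1300/217·R3.
R4 ← R4 / (-724/1051).
R1 ← R1 + 981/1051·R4.
R2 ← R2 + 753/1051·R4.
R3 ← R3 + 209/1051·R4.
Reading off the reduced rows gives x = -1, y = 4/3, z = -3, w = -2.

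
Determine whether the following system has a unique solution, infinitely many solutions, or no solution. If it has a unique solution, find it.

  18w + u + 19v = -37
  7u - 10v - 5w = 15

infinitely many solutions

Row-reduce:
R2 ← R2 − 7·R1.
R2 ← R2 / (-143).
R1 ← R1 − 19·R2.
Rank is 2 with 3 unknowns, leaving w free.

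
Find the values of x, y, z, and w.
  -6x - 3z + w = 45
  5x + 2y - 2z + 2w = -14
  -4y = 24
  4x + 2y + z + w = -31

x = -4, y = -6, z = -6, w = 3

Row-reduce the augmented matrix:
R1 ← R1 / (-6).
R2 ← R2 − 5·R1.
R4 ← R4 − 4·R1.
R2 ← R2 / (2).
R3 ← R3 + 4·R2.
R4 ← R4 − 2·R2.
R3 ← R3 / (-9).
R1 ← R1 − 1/2·R3.
R2 ← R2 + 9/4·R3.
R4 ← R4 − 7/2·R3.
R4 ← R4 / (28/27).
R1 ← R1 − 4/27·R4.
R3 ← R3 + 17/27·R4.
Reading off the reduced rows gives x = -4, y = -6, z = -6, w = 3.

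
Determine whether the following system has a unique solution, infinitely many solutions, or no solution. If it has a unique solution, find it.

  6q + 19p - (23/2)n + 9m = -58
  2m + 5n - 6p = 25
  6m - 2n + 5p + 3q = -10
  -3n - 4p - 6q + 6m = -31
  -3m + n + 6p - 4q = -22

Row-reduce:
R1 ← R1 / (9).
R2 ← R2 − 2·R1.
R3 ← R3 − 6·R1.
R4 ← R4 − 6·R1.
R5 ← R5 + 3·R1.
R2 ← R2 / (68/9).
R1 ← R1 + 23/18·R2.
R3 ← R3 − 17/3·R2.
R4 ← R4 − 14/3·R2.
R5 ← R5 + 17/6·R2.
Swap R3 and R4.
R3 ← R3 / (-176/17).
R1 ← R1 − 13/34·R3.
R2 ← R2 + 23/17·R3.
R5 ← R5 − 17/2·R3.
Swap R4 and R5.
R4 ← R4 / (-883/88).
R1 ← R1 − 9/88·R4.
R2 ← R2 − 45/44·R4.
R3 ← R3 − 39/44·R4.
Row 5 reduces to 0 = 1/4, a contradiction. The system is inconsistent.

no solution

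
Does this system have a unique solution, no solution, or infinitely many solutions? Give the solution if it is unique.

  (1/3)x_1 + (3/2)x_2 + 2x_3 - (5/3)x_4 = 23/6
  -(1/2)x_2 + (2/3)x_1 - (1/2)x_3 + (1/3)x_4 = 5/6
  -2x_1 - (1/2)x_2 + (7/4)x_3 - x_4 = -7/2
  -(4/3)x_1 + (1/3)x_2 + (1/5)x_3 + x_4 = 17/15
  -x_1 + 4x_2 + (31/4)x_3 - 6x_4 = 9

no solution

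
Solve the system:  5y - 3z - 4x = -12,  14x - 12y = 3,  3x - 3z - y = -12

Row-reduce:
R1 ← R1 / (-4).
R2 ← R2 − 14·R1.
R3 ← R3 − 3·R1.
R2 ← R2 / (11/2).
R1 ← R1 + 5/4·R2.
R3 ← R3 − 11/4·R2.
Row 3 reduces to 0 = -3/2, a contradiction. The system is inconsistent.

no solution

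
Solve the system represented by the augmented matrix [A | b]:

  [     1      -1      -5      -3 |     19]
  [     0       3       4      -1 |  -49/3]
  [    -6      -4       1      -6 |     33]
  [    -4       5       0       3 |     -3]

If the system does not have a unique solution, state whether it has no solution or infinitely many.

x_1 = -3, x_2 = -2, x_3 = -3, x_4 = -5/3

Row-reduce the augmented matrix:
R3 ← R3 + 6·R1.
R4 ← R4 + 4·R1.
R2 ← R2 / (3).
R1 ← R1 + 1·R2.
R3 ← R3 + 10·R2.
R4 ← R4 − 1·R2.
R3 ← R3 / (-47/3).
R1 ← R1 + 11/3·R3.
R2 ← R2 − 4/3·R3.
R4 ← R4 + 64/3·R3.
R4 ← R4 / (1342/47).
R1 ← R1 − 144/47·R4.
R2 ← R2 + 125/47·R4.
R3 ← R3 − 82/47·R4.
Reading off the reduced rows gives x_1 = -3, x_2 = -2, x_3 = -3, x_4 = -5/3.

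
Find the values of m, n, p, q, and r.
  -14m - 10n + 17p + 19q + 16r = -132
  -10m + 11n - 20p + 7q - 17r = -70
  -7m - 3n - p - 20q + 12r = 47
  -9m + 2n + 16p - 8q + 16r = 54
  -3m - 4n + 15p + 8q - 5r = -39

m = 4, n = 5, p = 2, q = -4, r = 1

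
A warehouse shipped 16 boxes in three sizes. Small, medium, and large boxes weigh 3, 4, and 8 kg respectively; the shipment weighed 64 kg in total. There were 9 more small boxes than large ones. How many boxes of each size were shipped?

small boxes: 12, medium boxes: 1, large boxes: 3

Let s = small boxes, m = medium boxes, l = large boxes.
  s + m + l = 16
  3s + 4m + 8l = 64
  s - l = 9
Row-reduce the augmented matrix:
R2 ← R2 − 3·R1.
R3 ← R3 − 1·R1.
R1 ← R1 − 1·R2.
R3 ← R3 + 1·R2.
R3 ← R3 / (3).
R1 ← R1 + 4·R3.
R2 ← R2 − 5·R3.
Reading off the reduced rows gives s = 12, m = 1, l = 3.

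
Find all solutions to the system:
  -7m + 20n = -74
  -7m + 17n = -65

m = 2, n = -3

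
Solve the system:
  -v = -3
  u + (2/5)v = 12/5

Row-reduce the augmented matrix:
Swap R1 and R2.
R2 ← R2 / (-1).
R1 ← R1 − 2/5·R2.
Reading off the reduced rows gives u = 6/5, v = 3.

u = 6/5, v = 3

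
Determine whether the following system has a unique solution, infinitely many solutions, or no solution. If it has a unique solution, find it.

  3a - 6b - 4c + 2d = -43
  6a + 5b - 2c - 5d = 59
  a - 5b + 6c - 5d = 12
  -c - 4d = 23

a = 1, b = 5, c = 1, d = -6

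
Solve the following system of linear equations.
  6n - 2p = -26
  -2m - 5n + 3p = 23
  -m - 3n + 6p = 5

m = -2, n = -5, p = -2

Row-reduce the augmented matrix:
Swap R1 and R2.
R1 ← R1 / (-2).
R3 ← R3 + 1·R1.
R2 ← R2 / (6).
R1 ← R1 − 5/2·R2.
R3 ← R3 + 1/2·R2.
R3 ← R3 / (13/3).
R1 ← R1 + 2/3·R3.
R2 ← R2 + 1/3·R3.
Reading off the reduced rows gives m = -2, n = -5, p = -2.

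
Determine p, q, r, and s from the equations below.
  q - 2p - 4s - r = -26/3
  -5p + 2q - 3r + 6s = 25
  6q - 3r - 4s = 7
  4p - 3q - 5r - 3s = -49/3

p = 0, q = 3, r = -1/3, s = 3

Row-reduce the augmented matrix:
R1 ← R1 / (-2).
R2 ← R2 + 5·R1.
R4 ← R4 − 4·R1.
R2 ← R2 / (-1/2).
R1 ← R1 + 1/2·R2.
R3 ← R3 − 6·R2.
R4 ← R4 + 1·R2.
R3 ← R3 / (-9).
R1 ← R1 − 1·R3.
R2 ← R2 − 1·R3.
R4 ← R4 + 6·R3.
R4 ← R4 / (-505/3).
R1 ← R1 − 62/9·R4.
R2 ← R2 + 100/9·R4.
R3 ← R3 + 188/9·R4.
Reading off the reduced rows gives p = 0, q = 3, r = -1/3, s = 3.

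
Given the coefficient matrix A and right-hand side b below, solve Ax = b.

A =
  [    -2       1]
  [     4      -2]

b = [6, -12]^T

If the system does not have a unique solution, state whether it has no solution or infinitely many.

Row-reduce:
R1 ← R1 / (-2).
R2 ← R2 − 4·R1.
Rank is 1 with 2 unknowns, leaving x_2 free.

infinitely many solutions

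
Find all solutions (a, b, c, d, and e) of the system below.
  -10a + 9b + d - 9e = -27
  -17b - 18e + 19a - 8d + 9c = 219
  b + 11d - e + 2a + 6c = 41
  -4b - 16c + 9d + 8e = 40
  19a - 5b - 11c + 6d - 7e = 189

Row-reduce the augmented matrix:
R1 ← R1 / (-10).
R2 ← R2 − 19·R1.
R3 ← R3 − 2·R1.
R5 ← R5 − 19·R1.
R2 ← R2 / (1/10).
R1 ← R1 + 9/10·R2.
R3 ← R3 − 14/5·R2.
R4 ← R4 + 4·R2.
R5 ← R5 − 121/10·R2.
R3 ← R3 / (-246).
R1 ← R1 − 81·R3.
R2 ← R2 − 90·R3.
R4 ← R4 − 344·R3.
R5 ← R5 + 1100·R3.
R4 ← R4 / (2399/123).
R1 ← R1 − 202/41·R4.
R2 ← R2 − 229/41·R4.
R3 ← R3 + 91/123·R4.
R5 ← R5 + 8342/123·R4.
R5 ← R5 / (-595215/2399).
R1 ← R1 − 33941/2399·R5.
R2 ← R2 − 35663/2399·R5.
R3 ← R3 + 11886/2399·R5.
R4 ← R4 + 3148/2399·R5.
Reading off the reduced rows gives a = 4, b = -5, c = -2, d = 4, e = -6.

a = 4, b = -5, c = -2, d = 4, e = -6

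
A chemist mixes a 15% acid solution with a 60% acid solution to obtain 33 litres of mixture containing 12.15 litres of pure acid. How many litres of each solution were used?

litres of solution A: 17, litres of solution B: 16

Let a = litres of solution A, b = litres of solution B.
  b + a = 33
  (3/20)a + (3/5)b = 243/20
From equation 1: a = 33 − b.
Substitute into equation 2 and solve: b = 16.
Then a = 17.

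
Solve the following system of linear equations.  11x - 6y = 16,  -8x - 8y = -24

x = 2, y = 1

Row-reduce the augmented matrix:
R1 ← R1 / (11).
R2 ← R2 + 8·R1.
R2 ← R2 / (-136/11).
R1 ← R1 + 6/11·R2.
Reading off the reduced rows gives x = 2, y = 1.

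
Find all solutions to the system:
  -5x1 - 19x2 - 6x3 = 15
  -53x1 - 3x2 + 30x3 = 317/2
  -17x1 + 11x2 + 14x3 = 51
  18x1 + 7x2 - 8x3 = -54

Row-reduce:
R1 ← R1 / (-5).
R2 ← R2 + 53·R1.
R3 ← R3 + 17·R1.
R4 ← R4 − 18·R1.
R2 ← R2 / (992/5).
R1 ← R1 − 19/5·R2.
R3 ← R3 − 378/5·R2.
R4 ← R4 + 307/5·R2.
R3 ← R3 / (-157/124).
R1 ← R1 + 147/248·R3.
R2 ← R2 − 117/248·R3.
R4 ← R4 + 157/248·R3.
Row 4 reduces to 0 = -1/4, a contradiction. The system is inconsistent.

no solution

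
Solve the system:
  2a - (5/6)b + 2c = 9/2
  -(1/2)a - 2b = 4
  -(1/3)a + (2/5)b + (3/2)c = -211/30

Row-reduce the augmented matrix:
R1 ← R1 / (2).
R2 ← R2 + 1/2·R1.
R3 ← R3 + 1/3·R1.
R2 ← R2 / (-53/24).
R1 ← R1 + 5/12·R2.
R3 ← R3 − 47/180·R2.
R3 ← R3 / (1003/530).
R1 ← R1 − 48/53·R3.
R2 ← R2 + 12/53·R3.
Reading off the reduced rows gives a = 4, b = -3, c = -3.

a = 4, b = -3, c = -3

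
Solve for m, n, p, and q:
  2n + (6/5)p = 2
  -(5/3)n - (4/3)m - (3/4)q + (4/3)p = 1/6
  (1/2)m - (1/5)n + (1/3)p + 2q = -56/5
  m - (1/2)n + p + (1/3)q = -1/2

m = 2, n = 1, p = 0, q = -6

Row-reduce the augmented matrix:
Swap R1 and R2.
R1 ← R1 / (-4/3).
R3 ← R3 − 1/2·R1.
R4 ← R4 − 1·R1.
R2 ← R2 / (2).
R1 ← R1 − 5/4·R2.
R3 ← R3 + 33/40·R2.
R4 ← R4 + 7/4·R2.
R3 ← R3 / (797/600).
R1 ← R1 + 7/4·R3.
R2 ← R2 − 3/5·R3.
R4 ← R4 − 61/20·R3.
R4 ← R4 / (-79871/19128).
R1 ← R1 − 2253/797·R4.
R2 ← R2 + 2475/3188·R4.
R3 ← R3 − 4125/3188·R4.
Reading off the reduced rows gives m = 2, n = 1, p = 0, q = -6.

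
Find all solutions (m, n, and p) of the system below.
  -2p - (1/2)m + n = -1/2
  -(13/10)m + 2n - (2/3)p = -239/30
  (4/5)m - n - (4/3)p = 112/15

Row-reduce:
R1 ← R1 / (-1/2).
R2 ← R2 + 13/10·R1.
R3 ← R3 − 4/5·R1.
R2 ← R2 / (-3/5).
R1 ← R1 + 2·R2.
R3 ← R3 − 3/5·R2.
Rank is 2 with 3 unknowns, leaving p free.

infinitely many solutions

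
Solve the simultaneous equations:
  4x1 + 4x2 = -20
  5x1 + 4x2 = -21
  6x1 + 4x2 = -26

Row-reduce:
R1 ← R1 / (4).
R2 ← R2 − 5·R1.
R3 ← R3 − 6·R1.
R2 ← R2 / (-1).
R1 ← R1 − 1·R2.
R3 ← R3 + 2·R2.
Row 3 reduces to 0 = -4, a contradiction. The system is inconsistent.

no solution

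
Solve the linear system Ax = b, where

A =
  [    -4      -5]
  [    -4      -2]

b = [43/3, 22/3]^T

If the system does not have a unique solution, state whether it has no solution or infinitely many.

x_1 = -2/3, x_2 = -7/3

Row-reduce the augmented matrix:
R1 ← R1 / (-4).
R2 ← R2 + 4·R1.
R2 ← R2 / (3).
R1 ← R1 − 5/4·R2.
Reading off the reduced rows gives x_1 = -2/3, x_2 = -7/3.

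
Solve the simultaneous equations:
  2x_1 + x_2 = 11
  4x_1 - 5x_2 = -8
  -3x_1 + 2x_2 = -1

Row-reduce:
R1 ← R1 / (2).
R2 ← R2 − 4·R1.
R3 ← R3 + 3·R1.
R2 ← R2 / (-7).
R1 ← R1 − 1/2·R2.
R3 ← R3 − 7/2·R2.
Row 3 reduces to 0 = 1/2, a contradiction. The system is inconsistent.

no solution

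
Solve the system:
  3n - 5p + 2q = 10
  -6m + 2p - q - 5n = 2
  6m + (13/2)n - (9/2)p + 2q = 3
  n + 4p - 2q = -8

Row-reduce:
Swap R1 and R2.
R1 ← R1 / (-6).
R3 ← R3 − 6·R1.
R2 ← R2 / (3).
R1 ← R1 − 5/6·R2.
R3 ← R3 − 3/2·R2.
R4 ← R4 − 1·R2.
Swap R3 and R4.
R3 ← R3 / (17/3).
R1 ← R1 − 19/18·R3.
R2 ← R2 + 5/3·R3.
Rank is 3 with 4 unknowns, leaving q free.

infinitely many solutions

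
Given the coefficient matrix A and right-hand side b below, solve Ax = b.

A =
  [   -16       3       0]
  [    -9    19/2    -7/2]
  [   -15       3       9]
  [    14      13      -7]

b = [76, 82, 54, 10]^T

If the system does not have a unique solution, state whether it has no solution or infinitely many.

Row-reduce:
R1 ← R1 / (-16).
R2 ← R2 + 9·R1.
R3 ← R3 + 15·R1.
R4 ← R4 − 14·R1.
R2 ← R2 / (125/16).
R1 ← R1 + 3/16·R2.
R3 ← R3 − 3/16·R2.
R4 ← R4 − 125/8·R2.
R3 ← R3 / (2271/250).
R1 ← R1 + 21/250·R3.
R2 ← R2 + 56/125·R3.
Row 4 reduces to 0 = -2, a contradiction. The system is inconsistent.

no solution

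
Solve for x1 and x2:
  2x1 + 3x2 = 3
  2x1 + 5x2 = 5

Row-reduce the augmented matrix:
R1 ← R1 / (2).
R2 ← R2 − 2·R1.
R2 ← R2 / (2).
R1 ← R1 − 3/2·R2.
Reading off the reduced rows gives x1 = 0, x2 = 1.

x1 = 0, x2 = 1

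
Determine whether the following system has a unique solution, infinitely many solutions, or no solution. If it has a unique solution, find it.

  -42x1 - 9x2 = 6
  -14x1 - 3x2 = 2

Row-reduce:
R1 ← R1 / (-42).
R2 ← R2 + 14·R1.
Rank is 1 with 2 unknowns, leaving x2 free.

infinitely many solutions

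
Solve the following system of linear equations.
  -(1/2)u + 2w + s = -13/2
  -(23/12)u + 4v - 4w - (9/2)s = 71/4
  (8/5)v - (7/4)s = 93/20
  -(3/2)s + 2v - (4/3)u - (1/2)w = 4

infinitely many solutions

Row-reduce:
R1 ← R1 / (-1/2).
R2 ← R2 + 23/12·R1.
R4 ← R4 + 4/3·R1.
R2 ← R2 / (4).
R3 ← R3 − 8/5·R2.
R4 ← R4 − 2·R2.
R3 ← R3 / (14/3).
R1 ← R1 + 4·R3.
R2 ← R2 + 35/12·R3.
Rank is 3 with 4 unknowns, leaving s free.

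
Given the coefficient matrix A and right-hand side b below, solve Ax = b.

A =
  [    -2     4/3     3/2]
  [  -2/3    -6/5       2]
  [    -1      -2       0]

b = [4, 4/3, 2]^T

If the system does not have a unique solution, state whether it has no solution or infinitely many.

x_1 = -2, x_2 = 0, x_3 = 0

Row-reduce the augmented matrix:
R1 ← R1 / (-2).
R2 ← R2 + 2/3·R1.
R3 ← R3 + 1·R1.
R2 ← R2 / (-74/45).
R1 ← R1 + 2/3·R2.
R3 ← R3 + 8/3·R2.
R3 ← R3 / (-471/148).
R1 ← R1 + 201/148·R3.
R2 ← R2 + 135/148·R3.
Reading off the reduced rows gives x_1 = -2, x_2 = 0, x_3 = 0.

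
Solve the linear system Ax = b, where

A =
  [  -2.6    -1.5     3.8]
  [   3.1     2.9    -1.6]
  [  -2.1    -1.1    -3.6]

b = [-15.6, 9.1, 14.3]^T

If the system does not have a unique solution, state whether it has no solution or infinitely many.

x_1 = -1, x_2 = 2, x_3 = -4

Row-reduce the augmented matrix:
R1 ← R1 / (-13/5).
R2 ← R2 − 31/10·R1.
R3 ← R3 + 21/10·R1.
R2 ← R2 / (289/260).
R1 ← R1 − 15/26·R2.
R3 ← R3 − 29/260·R2.
R3 ← R3 / (-10062/1445).
R1 ← R1 + 862/289·R3.
R2 ← R2 − 762/289·R3.
Reading off the reduced rows gives x_1 = -1, x_2 = 2, x_3 = -4.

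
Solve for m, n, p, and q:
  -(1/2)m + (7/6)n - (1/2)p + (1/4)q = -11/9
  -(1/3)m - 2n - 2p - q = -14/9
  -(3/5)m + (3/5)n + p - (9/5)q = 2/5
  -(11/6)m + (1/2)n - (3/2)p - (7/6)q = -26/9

m = 2/3, n = -1/3, p = 1, q = 0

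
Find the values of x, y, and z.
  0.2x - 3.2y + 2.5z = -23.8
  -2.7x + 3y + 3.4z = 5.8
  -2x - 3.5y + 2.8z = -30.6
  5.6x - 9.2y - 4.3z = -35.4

x = 2, y = 6, z = -2

Row-reduce the augmented matrix:
R1 ← R1 / (1/5).
R2 ← R2 + 27/10·R1.
R3 ← R3 + 2·R1.
R4 ← R4 − 28/5·R1.
R2 ← R2 / (-201/5).
R1 ← R1 + 16·R2.
R3 ← R3 + 71/2·R2.
R4 ← R4 − 402/5·R2.
R3 ← R3 / (-40253/8040).
R1 ← R1 + 919/402·R3.
R2 ← R2 + 743/804·R3.
R4 reduces to 0 = 0, so the extra equation is consistent.
Reading off the reduced rows gives x = 2, y = 6, z = -2.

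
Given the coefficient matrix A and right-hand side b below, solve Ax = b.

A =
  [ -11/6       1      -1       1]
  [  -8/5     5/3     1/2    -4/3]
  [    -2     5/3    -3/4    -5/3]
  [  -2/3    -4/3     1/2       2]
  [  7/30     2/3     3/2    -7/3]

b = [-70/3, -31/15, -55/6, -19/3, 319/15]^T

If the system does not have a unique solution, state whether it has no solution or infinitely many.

x_1 = 4, x_2 = -4, x_3 = 6, x_4 = -6

Row-reduce the augmented matrix:
R1 ← R1 / (-11/6).
R2 ← R2 + 8/5·R1.
R3 ← R3 + 2·R1.
R4 ← R4 + 2/3·R1.
R5 ← R5 − 7/30·R1.
R2 ← R2 / (131/165).
R1 ← R1 + 6/11·R2.
R3 ← R3 − 19/33·R2.
R4 ← R4 + 56/33·R2.
R5 ← R5 − 131/165·R2.
R3 ← R3 / (-343/524).
R1 ← R1 − 195/131·R3.
R2 ← R2 − 453/262·R3.
R4 ← R4 − 995/262·R3.
R4 ← R4 / (-480/49).
R1 ← R1 + 230/49·R4.
R2 ← R2 + 286/49·R4.
R3 ← R3 − 260/147·R4.
R5 reduces to 0 = 0, so the extra equation is consistent.
Reading off the reduced rows gives x_1 = 4, x_2 = -4, x_3 = 6, x_4 = -6.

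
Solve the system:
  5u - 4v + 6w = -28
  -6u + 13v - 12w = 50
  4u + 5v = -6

infinitely many solutions

Row-reduce:
R1 ← R1 / (5).
R2 ← R2 + 6·R1.
R3 ← R3 − 4·R1.
R2 ← R2 / (41/5).
R1 ← R1 + 4/5·R2.
R3 ← R3 − 41/5·R2.
Rank is 2 with 3 unknowns, leaving w free.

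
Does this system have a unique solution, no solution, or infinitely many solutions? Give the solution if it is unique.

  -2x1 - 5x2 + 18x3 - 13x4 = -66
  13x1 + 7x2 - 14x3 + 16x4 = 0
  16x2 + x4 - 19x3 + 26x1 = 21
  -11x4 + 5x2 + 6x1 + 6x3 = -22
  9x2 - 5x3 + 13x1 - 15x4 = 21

x1 = -4, x2 = 2, x3 = -5, x4 = -2

Row-reduce the augmented matrix:
R1 ← R1 / (-2).
R2 ← R2 − 13·R1.
R3 ← R3 − 26·R1.
R4 ← R4 − 6·R1.
R5 ← R5 − 13·R1.
R2 ← R2 / (-51/2).
R1 ← R1 − 5/2·R2.
R3 ← R3 + 49·R2.
R4 ← R4 + 10·R2.
R5 ← R5 + 47/2·R2.
R3 ← R3 / (871/51).
R1 ← R1 − 56/51·R3.
R2 ← R2 + 206/51·R3.
R4 ← R4 − 1000/51·R3.
R5 ← R5 − 871/51·R3.
R4 ← R4 / (16220/871).
R1 ← R1 − 1849/871·R4.
R2 ← R2 + 5153/871·R4.
R3 ← R3 + 1855/871·R4.
R5 reduces to 0 = 0, so the extra equation is consistent.
Reading off the reduced rows gives x1 = -4, x2 = 2, x3 = -5, x4 = -2.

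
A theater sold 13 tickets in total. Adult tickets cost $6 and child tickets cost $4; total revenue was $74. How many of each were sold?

adult tickets: 11, child tickets: 2

Let a = adult tickets, c = child tickets.
  a + c = 13
  6a + 4c = 74
From equation 1: a = 13 − c.
Substitute into equation 2 and solve: c = 2.
Then a = 11.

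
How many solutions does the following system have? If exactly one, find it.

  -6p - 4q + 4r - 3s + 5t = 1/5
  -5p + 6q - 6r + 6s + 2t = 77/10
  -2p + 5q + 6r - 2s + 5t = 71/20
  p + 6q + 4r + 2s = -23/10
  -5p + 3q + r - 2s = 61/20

Row-reduce the augmented matrix:
R1 ← R1 / (-6).
R2 ← R2 + 5·R1.
R3 ← R3 + 2·R1.
R4 ← R4 − 1·R1.
R5 ← R5 + 5·R1.
R2 ← R2 / (28/3).
R1 ← R1 − 2/3·R2.
R3 ← R3 − 19/3·R2.
R4 ← R4 − 16/3·R2.
R5 ← R5 − 19/3·R2.
R3 ← R3 / (11).
R2 ← R2 + 1·R3.
R4 ← R4 − 10·R3.
R5 ← R5 − 4·R3.
R4 ← R4 / (123/44).
R1 ← R1 + 3/28·R4.
R2 ← R2 − 13/44·R4.
R3 ← R3 + 379/616·R4.
R5 ← R5 + 247/88·R4.
R5 ← R5 / (-830/123).
R1 ← R1 + 220/287·R5.
R2 ← R2 − 55/123·R5.
R3 ← R3 + 59/861·R5.
R4 ← R4 + 101/123·R5.
Reading off the reduced rows gives p = 0, q = 3/4, r = -6/5, s = -1, t = 1.

p = 0, q = 3/4, r = -6/5, s = -1, t = 1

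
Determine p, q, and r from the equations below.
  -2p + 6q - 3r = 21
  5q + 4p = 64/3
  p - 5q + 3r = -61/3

p = 2, q = 8/3, r = -3

Row-reduce the augmented matrix:
R1 ← R1 / (-2).
R2 ← R2 − 4·R1.
R3 ← R3 − 1·R1.
R2 ← R2 / (17).
R1 ← R1 + 3·R2.
R3 ← R3 + 2·R2.
R3 ← R3 / (27/34).
R1 ← R1 − 15/34·R3.
R2 ← R2 + 6/17·R3.
Reading off the reduced rows gives p = 2, q = 8/3, r = -3.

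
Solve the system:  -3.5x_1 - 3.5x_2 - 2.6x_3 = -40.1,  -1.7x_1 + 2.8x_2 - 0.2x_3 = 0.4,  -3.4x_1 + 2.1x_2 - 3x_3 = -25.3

Row-reduce the augmented matrix:
R1 ← R1 / (-7/2).
R2 ← R2 + 17/10·R1.
R3 ← R3 + 17/5·R1.
R2 ← R2 / (9/2).
R1 ← R1 − 1·R2.
R3 ← R3 − 11/2·R2.
R3 ← R3 / (-133/75).
R1 ← R1 − 38/75·R3.
R2 ← R2 − 124/525·R3.
Reading off the reduced rows gives x_1 = 4, x_2 = 3, x_3 = 6.

x_1 = 4, x_2 = 3, x_3 = 6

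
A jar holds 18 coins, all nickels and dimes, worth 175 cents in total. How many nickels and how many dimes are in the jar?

Let n = nickels, d = dimes.
  n + d = 18
  5n + 10d = 175
From equation 1: n = 18 − d.
Substitute into equation 2 and solve: d = 17.
Then n = 1.

nickels: 1, dimes: 17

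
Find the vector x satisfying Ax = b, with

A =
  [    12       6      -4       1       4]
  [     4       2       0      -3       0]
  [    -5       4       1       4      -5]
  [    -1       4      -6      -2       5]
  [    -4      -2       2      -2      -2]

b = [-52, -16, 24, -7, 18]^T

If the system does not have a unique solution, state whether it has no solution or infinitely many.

infinitely many solutions

Row-reduce:
R1 ← R1 / (12).
R2 ← R2 − 4·R1.
R3 ← R3 + 5·R1.
R4 ← R4 + 1·R1.
R5 ← R5 + 4·R1.
Swap R2 and R3.
R2 ← R2 / (13/2).
R1 ← R1 − 1/2·R2.
R4 ← R4 − 9/2·R2.
R3 ← R3 / (4/3).
R1 ← R1 + 11/39·R3.
R2 ← R2 + 4/39·R3.
R4 ← R4 + 229/39·R3.
R5 ← R5 − 2/3·R3.
R4 ← R4 / (-511/26).
R1 ← R1 + 25/26·R4.
R2 ← R2 − 11/26·R4.
R3 ← R3 + 5/2·R4.
Rank is 4 with 5 unknowns, leaving x_5 free.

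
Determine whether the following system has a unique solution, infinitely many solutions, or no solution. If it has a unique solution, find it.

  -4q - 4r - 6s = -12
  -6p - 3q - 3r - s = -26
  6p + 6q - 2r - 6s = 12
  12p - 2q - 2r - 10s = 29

Row-reduce:
Swap R1 and R2.
R1 ← R1 / (-6).
R3 ← R3 − 6·R1.
R4 ← R4 − 12·R1.
R2 ← R2 / (-4).
R1 ← R1 − 1/2·R2.
R3 ← R3 − 3·R2.
R4 ← R4 + 8·R2.
R3 ← R3 / (-8).
R2 ← R2 − 1·R3.
Row 4 reduces to 0 = 1, a contradiction. The system is inconsistent.

no solution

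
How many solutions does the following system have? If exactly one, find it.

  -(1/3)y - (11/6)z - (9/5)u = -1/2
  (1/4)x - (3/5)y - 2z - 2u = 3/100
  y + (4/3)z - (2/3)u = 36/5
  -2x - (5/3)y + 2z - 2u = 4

x = 3, y = 6/5, z = 3, u = -3

Row-reduce the augmented matrix:
Swap R1 and R2.
R1 ← R1 / (1/4).
R4 ← R4 + 2·R1.
R2 ← R2 / (-1/3).
R1 ← R1 + 12/5·R2.
R3 ← R3 − 1·R2.
R4 ← R4 + 97/15·R2.
R3 ← R3 / (-25/6).
R1 ← R1 − 26/5·R3.
R2 ← R2 − 11/2·R3.
R4 ← R4 − 647/30·R3.
R4 ← R4 / (-27152/1875).
R1 ← R1 + 1632/625·R4.
R2 ← R2 + 326/125·R4.
R3 ← R3 − 182/125·R4.
Reading off the reduced rows gives x = 3, y = 6/5, z = 3, u = -3.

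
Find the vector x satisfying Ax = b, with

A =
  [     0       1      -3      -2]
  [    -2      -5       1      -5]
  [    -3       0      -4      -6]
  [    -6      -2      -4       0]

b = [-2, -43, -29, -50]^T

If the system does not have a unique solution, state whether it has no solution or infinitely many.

Row-reduce the augmented matrix:
Swap R1 and R2.
R1 ← R1 / (-2).
R3 ← R3 + 3·R1.
R4 ← R4 + 6·R1.
R1 ← R1 − 5/2·R2.
R3 ← R3 − 15/2·R2.
R4 ← R4 − 13·R2.
R3 ← R3 / (17).
R1 ← R1 − 7·R3.
R2 ← R2 + 3·R3.
R4 ← R4 − 32·R3.
R4 ← R4 / (169/17).
R1 ← R1 − 12/17·R4.
R2 ← R2 − 31/34·R4.
R3 ← R3 − 33/34·R4.
Reading off the reduced rows gives x_1 = 5, x_2 = 6, x_3 = 2, x_4 = 1.

x_1 = 5, x_2 = 6, x_3 = 2, x_4 = 1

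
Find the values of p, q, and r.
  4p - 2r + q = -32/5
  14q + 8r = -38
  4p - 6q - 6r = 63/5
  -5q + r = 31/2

Row-reduce the augmented matrix:
R1 ← R1 / (4).
R3 ← R3 − 4·R1.
R2 ← R2 / (14).
R1 ← R1 − 1/4·R2.
R3 ← R3 + 7·R2.
R4 ← R4 + 5·R2.
Swap R3 and R4.
R3 ← R3 / (27/7).
R1 ← R1 + 9/14·R3.
R2 ← R2 − 4/7·R3.
R4 reduces to 0 = 0, so the extra equation is consistent.
Reading off the reduced rows gives p = -3/5, q = -3, r = 1/2.

p = -3/5, q = -3, r = 1/2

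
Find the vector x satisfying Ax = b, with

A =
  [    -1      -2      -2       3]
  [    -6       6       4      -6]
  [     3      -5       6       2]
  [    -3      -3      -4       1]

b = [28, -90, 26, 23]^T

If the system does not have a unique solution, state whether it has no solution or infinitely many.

Row-reduce the augmented matrix:
R1 ← R1 / (-1).
R2 ← R2 + 6·R1.
R3 ← R3 − 3·R1.
R4 ← R4 + 3·R1.
R2 ← R2 / (18).
R1 ← R1 − 2·R2.
R3 ← R3 + 11·R2.
R4 ← R4 − 3·R2.
R3 ← R3 / (88/9).
R1 ← R1 − 2/9·R3.
R2 ← R2 − 8/9·R3.
R4 ← R4 + 2/3·R3.
R4 ← R4 / (-17/4).
R1 ← R1 + 1/4·R4.
R2 ← R2 + 1·R4.
R3 ← R3 + 3/8·R4.
Reading off the reduced rows gives x_1 = 3, x_2 = -5, x_3 = -3, x_4 = 5.

x_1 = 3, x_2 = -5, x_3 = -3, x_4 = 5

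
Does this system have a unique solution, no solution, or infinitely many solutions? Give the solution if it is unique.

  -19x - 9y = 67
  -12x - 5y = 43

x = -4, y = 1

Row-reduce the augmented matrix:
R1 ← R1 / (-19).
R2 ← R2 + 12·R1.
R2 ← R2 / (13/19).
R1 ← R1 − 9/19·R2.
Reading off the reduced rows gives x = -4, y = 1.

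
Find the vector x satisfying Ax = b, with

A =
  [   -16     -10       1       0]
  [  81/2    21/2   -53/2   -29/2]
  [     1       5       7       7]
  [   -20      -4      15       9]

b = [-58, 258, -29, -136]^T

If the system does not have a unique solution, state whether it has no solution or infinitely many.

Row-reduce:
R1 ← R1 / (-16).
R2 ← R2 − 81/2·R1.
R3 ← R3 − 1·R1.
R4 ← R4 + 20·R1.
R2 ← R2 / (-237/16).
R1 ← R1 − 5/8·R2.
R3 ← R3 − 35/8·R2.
R4 ← R4 − 17/2·R2.
R3 ← R3 / (-4/237).
R1 ← R1 + 509/474·R3.
R2 ← R2 − 767/474·R3.
R4 ← R4 + 1/237·R3.
Row 4 reduces to 0 = 1/4, a contradiction. The system is inconsistent.

no solution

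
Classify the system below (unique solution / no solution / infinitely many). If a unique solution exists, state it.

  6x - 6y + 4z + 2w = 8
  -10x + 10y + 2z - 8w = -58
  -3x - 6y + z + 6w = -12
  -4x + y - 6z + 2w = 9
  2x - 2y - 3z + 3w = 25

Row-reduce the augmented matrix:
R1 ← R1 / (6).
R2 ← R2 + 10·R1.
R3 ← R3 + 3·R1.
R4 ← R4 + 4·R1.
R5 ← R5 − 2·R1.
Swap R2 and R3.
R2 ← R2 / (-9).
R1 ← R1 + 1·R2.
R4 ← R4 + 3·R2.
R3 ← R3 / (26/3).
R1 ← R1 − 1/3·R3.
R2 ← R2 + 1/3·R3.
R4 ← R4 + 13/3·R3.
R5 ← R5 + 13/3·R3.
R4 ← R4 / (-4/3).
R1 ← R1 + 31/117·R4.
R2 ← R2 + 112/117·R4.
R3 ← R3 + 7/13·R4.
R5 reduces to 0 = 0, so the extra equation is consistent.
Reading off the reduced rows gives x = 5, y = 3, z = -3, w = 4.

x = 5, y = 3, z = -3, w = 4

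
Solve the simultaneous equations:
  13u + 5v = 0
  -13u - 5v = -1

no solution

Row-reduce:
R1 ← R1 / (13).
R2 ← R2 + 13·R1.
Row 2 reduces to 0 = -1, a contradiction. The system is inconsistent.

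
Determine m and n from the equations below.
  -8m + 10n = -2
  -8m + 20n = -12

m = -1, n = -1

Row-reduce the augmented matrix:
R1 ← R1 / (-8).
R2 ← R2 + 8·R1.
R2 ← R2 / (10).
R1 ← R1 + 5/4·R2.
Reading off the reduced rows gives m = -1, n = -1.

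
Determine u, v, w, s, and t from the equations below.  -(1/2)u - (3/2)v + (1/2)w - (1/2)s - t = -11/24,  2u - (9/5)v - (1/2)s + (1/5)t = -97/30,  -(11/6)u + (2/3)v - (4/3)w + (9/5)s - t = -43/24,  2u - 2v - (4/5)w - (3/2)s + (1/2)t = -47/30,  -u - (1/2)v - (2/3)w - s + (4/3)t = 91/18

Row-reduce the augmented matrix:
R1 ← R1 / (-1/2).
R2 ← R2 − 2·R1.
R3 ← R3 + 11/6·R1.
R4 ← R4 − 2·R1.
R5 ← R5 + 1·R1.
R2 ← R2 / (-39/5).
R1 ← R1 − 3·R2.
R3 ← R3 − 37/6·R2.
R4 ← R4 + 8·R2.
R5 ← R5 − 5/2·R2.
R3 ← R3 / (-371/234).
R1 ← R1 + 3/13·R3.
R2 ← R2 + 10/39·R3.
R4 ← R4 + 166/195·R3.
R5 ← R5 + 40/39·R3.
R4 ← R4 / (-33863/18550).
R1 ← R1 + 376/1855·R4.
R2 ← R2 − 39/742·R4.
R3 ← R3 + 3877/3710·R4.
R5 ← R5 + 8339/4452·R4.
R5 ← R5 / (235685/135452).
R1 ← R1 − 17722/33863·R5.
R2 ← R2 − 37821/67726·R5.
R3 ← R3 + 8015/67726·R5.
R4 ← R4 + 10735/33863·R5.
Reading off the reduced rows gives u = -7/4, v = 1/2, w = 1/2, s = -5/3, t = 5/3.

u = -7/4, v = 1/2, w = 1/2, s = -5/3, t = 5/3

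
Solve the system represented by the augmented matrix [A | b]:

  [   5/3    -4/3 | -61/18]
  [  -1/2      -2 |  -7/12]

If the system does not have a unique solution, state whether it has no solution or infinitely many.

x_1 = -3/2, x_2 = 2/3

Row-reduce the augmented matrix:
R1 ← R1 / (5/3).
R2 ← R2 + 1/2·R1.
R2 ← R2 / (-12/5).
R1 ← R1 + 4/5·R2.
Reading off the reduced rows gives x_1 = -3/2, x_2 = 2/3.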